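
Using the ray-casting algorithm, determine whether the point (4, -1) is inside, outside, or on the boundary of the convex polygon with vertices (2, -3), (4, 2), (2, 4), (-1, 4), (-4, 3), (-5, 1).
The point (4, -1) lies strictly outside the polygon

Cast a horizontal ray to the right from the query point and count how many polygon edges it crosses (each edge strictly once or zero times, handled with the usual half-open convention). 
Parity of crossings → even ⇒ outside.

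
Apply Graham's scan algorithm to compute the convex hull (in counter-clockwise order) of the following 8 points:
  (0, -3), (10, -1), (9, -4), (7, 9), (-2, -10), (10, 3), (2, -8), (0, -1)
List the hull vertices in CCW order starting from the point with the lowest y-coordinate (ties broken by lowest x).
Hull (CCW) = [(-2, -10), (2, -8), (9, -4), (10, -1), (10, 3), (7, 9), (0, -1)]

Graham scan procedure:
  1. Find the pivot p₀ = point with lowest y (tie → lowest x): (-2, -10).
  2. Sort the remaining points by polar angle around p₀.
  3. Walk through sorted points, maintaining a stack; pop the top while the last three entries make a non-left turn (cross product ≤ 0).
  4. Final stack is the convex hull in CCW order: (-2, -10), (2, -8), (9, -4), (10, -1), (10, 3), (7, 9), (0, -1).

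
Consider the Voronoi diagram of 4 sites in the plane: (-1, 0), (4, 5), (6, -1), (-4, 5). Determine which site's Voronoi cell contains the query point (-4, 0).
Nearest site = (-1, 0)

The Voronoi cell of site s contains exactly those query points closer to s than to any other site. Compute squared distances from q = (-4, 0) to each site:
  (-1 − -4)² + (0 − 0)² = 9
  (-4 − -4)² + (5 − 0)² = 25
  (4 − -4)² + (5 − 0)² = 89
  (6 − -4)² + (-1 − 0)² = 101
Minimum is attained by (-1, 0), so q lies in its Voronoi cell.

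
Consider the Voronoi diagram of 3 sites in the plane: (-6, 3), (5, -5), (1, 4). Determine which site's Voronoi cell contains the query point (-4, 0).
Nearest site = (-6, 3)

The Voronoi cell of site s contains exactly those query points closer to s than to any other site. Compute squared distances from q = (-4, 0) to each site:
  (-6 − -4)² + (3 − 0)² = 13
  (1 − -4)² + (4 − 0)² = 41
  (5 − -4)² + (-5 − 0)² = 106
Minimum is attained by (-6, 3), so q lies in its Voronoi cell.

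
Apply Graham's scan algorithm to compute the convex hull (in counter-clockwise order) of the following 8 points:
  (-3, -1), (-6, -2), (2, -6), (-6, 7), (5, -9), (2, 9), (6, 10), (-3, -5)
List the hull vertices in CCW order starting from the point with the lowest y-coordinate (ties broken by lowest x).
Hull (CCW) = [(5, -9), (6, 10), (-6, 7), (-6, -2), (-3, -5)]

Graham scan procedure:
  1. Find the pivot p₀ = point with lowest y (tie → lowest x): (5, -9).
  2. Sort the remaining points by polar angle around p₀.
  3. Walk through sorted points, maintaining a stack; pop the top while the last three entries make a non-left turn (cross product ≤ 0).
  4. Final stack is the convex hull in CCW order: (5, -9), (6, 10), (-6, 7), (-6, -2), (-3, -5).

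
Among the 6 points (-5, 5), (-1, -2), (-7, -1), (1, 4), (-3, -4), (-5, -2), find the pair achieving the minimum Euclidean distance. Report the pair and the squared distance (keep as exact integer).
Pair = ((-7, -1), (-5, -2)); squared distance = 5

Compute all C(6, 2) = 15 pairwise squared distances (x_i − x_j)² + (y_i − y_j)². The minimum is 5, attained by the pair ((-7, -1), (-5, -2)).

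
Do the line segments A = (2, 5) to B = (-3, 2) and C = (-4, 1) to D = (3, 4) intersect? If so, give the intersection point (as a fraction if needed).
No (intersection of containing lines falls outside at least one segment)

Parametrize and solve: t = 5/3, s = -1/3. At least one of these is outside [0, 1], so the segments do not intersect.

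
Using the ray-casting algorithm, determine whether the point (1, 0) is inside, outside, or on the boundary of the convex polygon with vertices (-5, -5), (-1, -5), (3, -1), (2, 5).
The point (1, 0) lies strictly inside the polygon

Cast a horizontal ray to the right from the query point and count how many polygon edges it crosses (each edge strictly once or zero times, handled with the usual half-open convention). 
Parity of crossings → odd ⇒ inside.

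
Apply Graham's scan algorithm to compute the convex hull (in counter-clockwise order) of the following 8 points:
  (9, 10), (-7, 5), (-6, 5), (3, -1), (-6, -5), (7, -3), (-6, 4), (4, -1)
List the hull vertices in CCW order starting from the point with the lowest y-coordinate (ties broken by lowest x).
Hull (CCW) = [(-6, -5), (7, -3), (9, 10), (-7, 5)]

Graham scan procedure:
  1. Find the pivot p₀ = point with lowest y (tie → lowest x): (-6, -5).
  2. Sort the remaining points by polar angle around p₀.
  3. Walk through sorted points, maintaining a stack; pop the top while the last three entries make a non-left turn (cross product ≤ 0).
  4. Final stack is the convex hull in CCW order: (-6, -5), (7, -3), (9, 10), (-7, 5).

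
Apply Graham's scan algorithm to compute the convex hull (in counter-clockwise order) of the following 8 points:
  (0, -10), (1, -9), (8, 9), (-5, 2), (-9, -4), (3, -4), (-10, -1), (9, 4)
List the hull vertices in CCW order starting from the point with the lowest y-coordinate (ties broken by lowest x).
Hull (CCW) = [(0, -10), (1, -9), (9, 4), (8, 9), (-5, 2), (-10, -1), (-9, -4)]

Graham scan procedure:
  1. Find the pivot p₀ = point with lowest y (tie → lowest x): (0, -10).
  2. Sort the remaining points by polar angle around p₀.
  3. Walk through sorted points, maintaining a stack; pop the top while the last three entries make a non-left turn (cross product ≤ 0).
  4. Final stack is the convex hull in CCW order: (0, -10), (1, -9), (9, 4), (8, 9), (-5, 2), (-10, -1), (-9, -4).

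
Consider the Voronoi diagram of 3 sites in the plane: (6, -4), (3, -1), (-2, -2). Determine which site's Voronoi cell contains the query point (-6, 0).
Nearest site = (-2, -2)

The Voronoi cell of site s contains exactly those query points closer to s than to any other site. Compute squared distances from q = (-6, 0) to each site:
  (-2 − -6)² + (-2 − 0)² = 20
  (3 − -6)² + (-1 − 0)² = 82
  (6 − -6)² + (-4 − 0)² = 160
Minimum is attained by (-2, -2), so q lies in its Voronoi cell.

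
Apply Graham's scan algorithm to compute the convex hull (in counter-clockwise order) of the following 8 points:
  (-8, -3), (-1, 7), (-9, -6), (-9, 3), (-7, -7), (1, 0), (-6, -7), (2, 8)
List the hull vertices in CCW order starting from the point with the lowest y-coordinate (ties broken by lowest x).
Hull (CCW) = [(-7, -7), (-6, -7), (1, 0), (2, 8), (-1, 7), (-9, 3), (-9, -6)]

Graham scan procedure:
  1. Find the pivot p₀ = point with lowest y (tie → lowest x): (-7, -7).
  2. Sort the remaining points by polar angle around p₀.
  3. Walk through sorted points, maintaining a stack; pop the top while the last three entries make a non-left turn (cross product ≤ 0).
  4. Final stack is the convex hull in CCW order: (-7, -7), (-6, -7), (1, 0), (2, 8), (-1, 7), (-9, 3), (-9, -6).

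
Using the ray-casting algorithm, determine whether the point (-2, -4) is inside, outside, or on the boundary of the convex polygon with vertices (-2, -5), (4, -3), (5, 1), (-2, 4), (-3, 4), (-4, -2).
The point (-2, -4) lies strictly inside the polygon

Cast a horizontal ray to the right from the query point and count how many polygon edges it crosses (each edge strictly once or zero times, handled with the usual half-open convention). 
Parity of crossings → odd ⇒ inside.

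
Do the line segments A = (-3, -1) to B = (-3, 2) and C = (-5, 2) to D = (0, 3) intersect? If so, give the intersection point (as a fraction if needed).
No (intersection of containing lines falls outside at least one segment)

Parametrize and solve: t = 17/15, s = 2/5. At least one of these is outside [0, 1], so the segments do not intersect.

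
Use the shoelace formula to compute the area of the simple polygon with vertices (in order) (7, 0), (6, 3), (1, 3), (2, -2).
Area = 21

Shoelace formula: Area = (1/2) |Σ_i (x_i · y_{i+1} − x_{i+1} · y_i)| (indices mod n). Compute each cross term:
  (7)(3) − (6)(0) = 21
  (6)(3) − (1)(3) = 15
  (1)(-2) − (2)(3) = -8
  (2)(0) − (7)(-2) = 14
Sum = 42, so (signed) Area = 42/2 = 21, |Area| = 21.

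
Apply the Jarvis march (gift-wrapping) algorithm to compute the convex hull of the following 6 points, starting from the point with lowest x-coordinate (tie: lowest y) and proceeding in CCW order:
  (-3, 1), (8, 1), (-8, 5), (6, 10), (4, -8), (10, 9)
Hull (CCW) = [(-8, 5), (4, -8), (8, 1), (10, 9), (6, 10)]

Jarvis march: at each step, from the current hull vertex p, select the next vertex q as the point such that every other point lies strictly to the left of (or on) the directed line p → q. (Equivalently: for every other point r, the cross product (q − p) × (r − p) ≥ 0.)
Starting point (lowest x, tie lowest y): (-8, 5). Wrap until returning to start. Resulting hull: (-8, 5), (4, -8), (8, 1), (10, 9), (6, 10).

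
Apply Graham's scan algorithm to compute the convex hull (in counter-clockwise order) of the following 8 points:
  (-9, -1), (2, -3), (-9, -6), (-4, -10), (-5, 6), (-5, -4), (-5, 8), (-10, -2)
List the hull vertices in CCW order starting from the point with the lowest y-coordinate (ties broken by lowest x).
Hull (CCW) = [(-4, -10), (2, -3), (-5, 8), (-10, -2), (-9, -6)]

Graham scan procedure:
  1. Find the pivot p₀ = point with lowest y (tie → lowest x): (-4, -10).
  2. Sort the remaining points by polar angle around p₀.
  3. Walk through sorted points, maintaining a stack; pop the top while the last three entries make a non-left turn (cross product ≤ 0).
  4. Final stack is the convex hull in CCW order: (-4, -10), (2, -3), (-5, 8), (-10, -2), (-9, -6).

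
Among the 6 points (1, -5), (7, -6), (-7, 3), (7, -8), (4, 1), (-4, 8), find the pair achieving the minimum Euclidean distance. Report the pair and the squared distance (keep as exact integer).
Pair = ((7, -6), (7, -8)); squared distance = 4

Compute all C(6, 2) = 15 pairwise squared distances (x_i − x_j)² + (y_i − y_j)². The minimum is 4, attained by the pair ((7, -6), (7, -8)).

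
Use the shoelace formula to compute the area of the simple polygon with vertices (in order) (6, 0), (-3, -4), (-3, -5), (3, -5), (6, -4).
Area = 51/2

Shoelace formula: Area = (1/2) |Σ_i (x_i · y_{i+1} − x_{i+1} · y_i)| (indices mod n). Compute each cross term:
  (6)(-4) − (-3)(0) = -24
  (-3)(-5) − (-3)(-4) = 3
  (-3)(-5) − (3)(-5) = 30
  (3)(-4) − (6)(-5) = 18
  (6)(0) − (6)(-4) = 24
Sum = 51, so (signed) Area = 51/2 = 51/2, |Area| = 51/2.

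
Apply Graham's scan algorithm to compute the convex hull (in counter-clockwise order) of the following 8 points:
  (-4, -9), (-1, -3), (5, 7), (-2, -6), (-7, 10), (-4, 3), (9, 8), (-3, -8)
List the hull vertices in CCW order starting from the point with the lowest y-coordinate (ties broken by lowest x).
Hull (CCW) = [(-4, -9), (-3, -8), (9, 8), (-7, 10)]

Graham scan procedure:
  1. Find the pivot p₀ = point with lowest y (tie → lowest x): (-4, -9).
  2. Sort the remaining points by polar angle around p₀.
  3. Walk through sorted points, maintaining a stack; pop the top while the last three entries make a non-left turn (cross product ≤ 0).
  4. Final stack is the convex hull in CCW order: (-4, -9), (-3, -8), (9, 8), (-7, 10).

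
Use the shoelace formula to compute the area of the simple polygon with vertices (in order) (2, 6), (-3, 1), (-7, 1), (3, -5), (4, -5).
Area = 95/2

Shoelace formula: Area = (1/2) |Σ_i (x_i · y_{i+1} − x_{i+1} · y_i)| (indices mod n). Compute each cross term:
  (2)(1) − (-3)(6) = 20
  (-3)(1) − (-7)(1) = 4
  (-7)(-5) − (3)(1) = 32
  (3)(-5) − (4)(-5) = 5
  (4)(6) − (2)(-5) = 34
Sum = 95, so (signed) Area = 95/2 = 95/2, |Area| = 95/2.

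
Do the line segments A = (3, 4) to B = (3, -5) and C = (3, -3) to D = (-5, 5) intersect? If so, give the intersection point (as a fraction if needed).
Yes; intersection at (3, -3) (t = 7/9 on AB, s = 0 on CD)

Parametrize AB as A + t(B − A) = (3 + 0 t, 4 + -9 t) and CD as C + s(D − C) = (3 + -8 s, -3 + 8 s). Solve the linear system for (t, s). Determinant = 72 ≠ 0, so a unique intersection of the containing lines exists. Solution: t = 7/9, s = 0 — both in [0, 1], so the segments cross. Intersection point: (3, -3).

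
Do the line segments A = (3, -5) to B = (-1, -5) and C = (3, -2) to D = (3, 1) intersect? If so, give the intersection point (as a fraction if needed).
No (intersection of containing lines falls outside at least one segment)

Parametrize and solve: t = 0, s = -1. At least one of these is outside [0, 1], so the segments do not intersect.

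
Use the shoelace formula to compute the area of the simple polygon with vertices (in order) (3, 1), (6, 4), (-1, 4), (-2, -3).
Area = 26

Shoelace formula: Area = (1/2) |Σ_i (x_i · y_{i+1} − x_{i+1} · y_i)| (indices mod n). Compute each cross term:
  (3)(4) − (6)(1) = 6
  (6)(4) − (-1)(4) = 28
  (-1)(-3) − (-2)(4) = 11
  (-2)(1) − (3)(-3) = 7
Sum = 52, so (signed) Area = 52/2 = 26, |Area| = 26.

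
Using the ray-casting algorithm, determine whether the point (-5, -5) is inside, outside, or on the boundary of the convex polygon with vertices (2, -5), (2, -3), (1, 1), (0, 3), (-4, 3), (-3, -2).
The point (-5, -5) lies strictly outside the polygon

Cast a horizontal ray to the right from the query point and count how many polygon edges it crosses (each edge strictly once or zero times, handled with the usual half-open convention). 
Parity of crossings → even ⇒ outside.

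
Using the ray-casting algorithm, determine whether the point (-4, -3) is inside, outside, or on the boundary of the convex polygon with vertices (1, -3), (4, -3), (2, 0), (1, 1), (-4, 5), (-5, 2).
The point (-4, -3) lies strictly outside the polygon

Cast a horizontal ray to the right from the query point and count how many polygon edges it crosses (each edge strictly once or zero times, handled with the usual half-open convention). 
Parity of crossings → even ⇒ outside.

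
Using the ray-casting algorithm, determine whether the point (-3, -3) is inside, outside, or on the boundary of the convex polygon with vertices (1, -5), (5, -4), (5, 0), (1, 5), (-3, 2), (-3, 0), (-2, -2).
The point (-3, -3) lies strictly outside the polygon

Cast a horizontal ray to the right from the query point and count how many polygon edges it crosses (each edge strictly once or zero times, handled with the usual half-open convention). 
Parity of crossings → even ⇒ outside.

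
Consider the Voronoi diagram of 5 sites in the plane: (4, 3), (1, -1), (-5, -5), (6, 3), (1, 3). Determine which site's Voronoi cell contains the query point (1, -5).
Nearest site = (1, -1)

The Voronoi cell of site s contains exactly those query points closer to s than to any other site. Compute squared distances from q = (1, -5) to each site:
  (1 − 1)² + (-1 − -5)² = 16
  (-5 − 1)² + (-5 − -5)² = 36
  (1 − 1)² + (3 − -5)² = 64
  (4 − 1)² + (3 − -5)² = 73
  (6 − 1)² + (3 − -5)² = 89
Minimum is attained by (1, -1), so q lies in its Voronoi cell.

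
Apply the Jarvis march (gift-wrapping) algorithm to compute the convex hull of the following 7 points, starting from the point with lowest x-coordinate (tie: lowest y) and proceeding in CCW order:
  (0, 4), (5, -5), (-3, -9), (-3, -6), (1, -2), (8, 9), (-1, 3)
Hull (CCW) = [(-3, -9), (5, -5), (8, 9), (0, 4), (-1, 3), (-3, -6)]

Jarvis march: at each step, from the current hull vertex p, select the next vertex q as the point such that every other point lies strictly to the left of (or on) the directed line p → q. (Equivalently: for every other point r, the cross product (q − p) × (r − p) ≥ 0.)
Starting point (lowest x, tie lowest y): (-3, -9). Wrap until returning to start. Resulting hull: (-3, -9), (5, -5), (8, 9), (0, 4), (-1, 3), (-3, -6).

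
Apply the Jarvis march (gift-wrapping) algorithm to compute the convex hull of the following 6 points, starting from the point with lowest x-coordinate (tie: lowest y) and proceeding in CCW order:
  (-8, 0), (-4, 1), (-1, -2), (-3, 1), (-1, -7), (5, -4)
Hull (CCW) = [(-8, 0), (-1, -7), (5, -4), (-3, 1), (-4, 1)]

Jarvis march: at each step, from the current hull vertex p, select the next vertex q as the point such that every other point lies strictly to the left of (or on) the directed line p → q. (Equivalently: for every other point r, the cross product (q − p) × (r − p) ≥ 0.)
Starting point (lowest x, tie lowest y): (-8, 0). Wrap until returning to start. Resulting hull: (-8, 0), (-1, -7), (5, -4), (-3, 1), (-4, 1).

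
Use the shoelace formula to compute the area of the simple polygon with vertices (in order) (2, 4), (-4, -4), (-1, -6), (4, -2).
Area = 37

Shoelace formula: Area = (1/2) |Σ_i (x_i · y_{i+1} − x_{i+1} · y_i)| (indices mod n). Compute each cross term:
  (2)(-4) − (-4)(4) = 8
  (-4)(-6) − (-1)(-4) = 20
  (-1)(-2) − (4)(-6) = 26
  (4)(4) − (2)(-2) = 20
Sum = 74, so (signed) Area = 74/2 = 37, |Area| = 37.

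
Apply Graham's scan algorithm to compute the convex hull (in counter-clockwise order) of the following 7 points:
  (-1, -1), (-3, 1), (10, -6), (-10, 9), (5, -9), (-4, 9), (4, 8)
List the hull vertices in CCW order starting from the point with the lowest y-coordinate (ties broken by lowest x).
Hull (CCW) = [(5, -9), (10, -6), (4, 8), (-4, 9), (-10, 9)]

Graham scan procedure:
  1. Find the pivot p₀ = point with lowest y (tie → lowest x): (5, -9).
  2. Sort the remaining points by polar angle around p₀.
  3. Walk through sorted points, maintaining a stack; pop the top while the last three entries make a non-left turn (cross product ≤ 0).
  4. Final stack is the convex hull in CCW order: (5, -9), (10, -6), (4, 8), (-4, 9), (-10, 9).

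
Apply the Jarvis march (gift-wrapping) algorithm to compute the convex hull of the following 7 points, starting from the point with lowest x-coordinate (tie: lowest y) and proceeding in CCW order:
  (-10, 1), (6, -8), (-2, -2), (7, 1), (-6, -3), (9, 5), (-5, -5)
Hull (CCW) = [(-10, 1), (-5, -5), (6, -8), (9, 5)]

Jarvis march: at each step, from the current hull vertex p, select the next vertex q as the point such that every other point lies strictly to the left of (or on) the directed line p → q. (Equivalently: for every other point r, the cross product (q − p) × (r − p) ≥ 0.)
Starting point (lowest x, tie lowest y): (-10, 1). Wrap until returning to start. Resulting hull: (-10, 1), (-5, -5), (6, -8), (9, 5).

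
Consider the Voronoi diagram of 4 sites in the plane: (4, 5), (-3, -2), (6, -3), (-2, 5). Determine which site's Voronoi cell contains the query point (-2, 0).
Nearest site = (-3, -2)

The Voronoi cell of site s contains exactly those query points closer to s than to any other site. Compute squared distances from q = (-2, 0) to each site:
  (-3 − -2)² + (-2 − 0)² = 5
  (-2 − -2)² + (5 − 0)² = 25
  (4 − -2)² + (5 − 0)² = 61
  (6 − -2)² + (-3 − 0)² = 73
Minimum is attained by (-3, -2), so q lies in its Voronoi cell.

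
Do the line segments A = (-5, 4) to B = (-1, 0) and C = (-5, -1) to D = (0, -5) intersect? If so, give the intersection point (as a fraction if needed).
No (intersection of containing lines falls outside at least one segment)

Parametrize and solve: t = 25/4, s = 5. At least one of these is outside [0, 1], so the segments do not intersect.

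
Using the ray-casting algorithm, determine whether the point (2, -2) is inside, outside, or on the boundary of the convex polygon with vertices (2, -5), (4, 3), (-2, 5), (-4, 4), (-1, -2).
The point (2, -2) lies strictly inside the polygon

Cast a horizontal ray to the right from the query point and count how many polygon edges it crosses (each edge strictly once or zero times, handled with the usual half-open convention). 
Parity of crossings → odd ⇒ inside.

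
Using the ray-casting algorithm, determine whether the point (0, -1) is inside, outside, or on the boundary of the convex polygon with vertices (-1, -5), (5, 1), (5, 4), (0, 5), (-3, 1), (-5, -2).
The point (0, -1) lies strictly inside the polygon

Cast a horizontal ray to the right from the query point and count how many polygon edges it crosses (each edge strictly once or zero times, handled with the usual half-open convention). 
Parity of crossings → odd ⇒ inside.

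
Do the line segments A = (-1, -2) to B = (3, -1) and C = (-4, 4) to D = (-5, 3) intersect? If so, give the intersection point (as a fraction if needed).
No (intersection of containing lines falls outside at least one segment)

Parametrize and solve: t = -3, s = 9. At least one of these is outside [0, 1], so the segments do not intersect.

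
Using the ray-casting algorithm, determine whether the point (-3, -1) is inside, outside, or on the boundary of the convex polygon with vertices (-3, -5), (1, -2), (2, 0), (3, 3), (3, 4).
The point (-3, -1) lies strictly outside the polygon

Cast a horizontal ray to the right from the query point and count how many polygon edges it crosses (each edge strictly once or zero times, handled with the usual half-open convention). 
Parity of crossings → even ⇒ outside.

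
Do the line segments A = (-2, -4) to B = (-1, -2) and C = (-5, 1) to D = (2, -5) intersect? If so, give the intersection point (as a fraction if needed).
Yes; intersection at (-23/20, -23/10) (t = 17/20 on AB, s = 11/20 on CD)

Parametrize AB as A + t(B − A) = (-2 + 1 t, -4 + 2 t) and CD as C + s(D − C) = (-5 + 7 s, 1 + -6 s). Solve the linear system for (t, s). Determinant = 20 ≠ 0, so a unique intersection of the containing lines exists. Solution: t = 17/20, s = 11/20 — both in [0, 1], so the segments cross. Intersection point: (-23/20, -23/10).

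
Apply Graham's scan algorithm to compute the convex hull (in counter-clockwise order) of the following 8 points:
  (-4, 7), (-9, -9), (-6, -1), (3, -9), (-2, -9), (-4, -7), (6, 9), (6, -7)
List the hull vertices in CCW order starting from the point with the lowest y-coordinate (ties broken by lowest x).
Hull (CCW) = [(-9, -9), (3, -9), (6, -7), (6, 9), (-4, 7)]

Graham scan procedure:
  1. Find the pivot p₀ = point with lowest y (tie → lowest x): (-9, -9).
  2. Sort the remaining points by polar angle around p₀.
  3. Walk through sorted points, maintaining a stack; pop the top while the last three entries make a non-left turn (cross product ≤ 0).
  4. Final stack is the convex hull in CCW order: (-9, -9), (3, -9), (6, -7), (6, 9), (-4, 7).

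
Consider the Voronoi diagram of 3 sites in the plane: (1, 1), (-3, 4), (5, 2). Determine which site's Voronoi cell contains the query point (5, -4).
Nearest site = (5, 2)

The Voronoi cell of site s contains exactly those query points closer to s than to any other site. Compute squared distances from q = (5, -4) to each site:
  (5 − 5)² + (2 − -4)² = 36
  (1 − 5)² + (1 − -4)² = 41
  (-3 − 5)² + (4 − -4)² = 128
Minimum is attained by (5, 2), so q lies in its Voronoi cell.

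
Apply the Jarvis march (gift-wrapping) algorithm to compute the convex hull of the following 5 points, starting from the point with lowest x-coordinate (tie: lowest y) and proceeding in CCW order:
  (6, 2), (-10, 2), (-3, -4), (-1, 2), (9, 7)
Hull (CCW) = [(-10, 2), (-3, -4), (6, 2), (9, 7)]

Jarvis march: at each step, from the current hull vertex p, select the next vertex q as the point such that every other point lies strictly to the left of (or on) the directed line p → q. (Equivalently: for every other point r, the cross product (q − p) × (r − p) ≥ 0.)
Starting point (lowest x, tie lowest y): (-10, 2). Wrap until returning to start. Resulting hull: (-10, 2), (-3, -4), (6, 2), (9, 7).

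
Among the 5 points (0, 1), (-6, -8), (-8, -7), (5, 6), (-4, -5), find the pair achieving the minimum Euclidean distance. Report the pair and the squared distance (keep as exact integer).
Pair = ((-6, -8), (-8, -7)); squared distance = 5

Compute all C(5, 2) = 10 pairwise squared distances (x_i − x_j)² + (y_i − y_j)². The minimum is 5, attained by the pair ((-6, -8), (-8, -7)).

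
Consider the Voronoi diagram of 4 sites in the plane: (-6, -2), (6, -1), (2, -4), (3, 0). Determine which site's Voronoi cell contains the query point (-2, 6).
Nearest site = (3, 0)

The Voronoi cell of site s contains exactly those query points closer to s than to any other site. Compute squared distances from q = (-2, 6) to each site:
  (3 − -2)² + (0 − 6)² = 61
  (-6 − -2)² + (-2 − 6)² = 80
  (6 − -2)² + (-1 − 6)² = 113
  (2 − -2)² + (-4 − 6)² = 116
Minimum is attained by (3, 0), so q lies in its Voronoi cell.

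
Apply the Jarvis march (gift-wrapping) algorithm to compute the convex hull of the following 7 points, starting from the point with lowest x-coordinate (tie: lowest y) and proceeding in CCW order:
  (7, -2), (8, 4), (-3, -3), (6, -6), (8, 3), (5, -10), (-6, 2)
Hull (CCW) = [(-6, 2), (-3, -3), (5, -10), (7, -2), (8, 3), (8, 4)]

Jarvis march: at each step, from the current hull vertex p, select the next vertex q as the point such that every other point lies strictly to the left of (or on) the directed line p → q. (Equivalently: for every other point r, the cross product (q − p) × (r − p) ≥ 0.)
Starting point (lowest x, tie lowest y): (-6, 2). Wrap until returning to start. Resulting hull: (-6, 2), (-3, -3), (5, -10), (7, -2), (8, 3), (8, 4).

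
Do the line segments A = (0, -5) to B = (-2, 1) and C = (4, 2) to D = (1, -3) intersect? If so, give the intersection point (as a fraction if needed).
No (intersection of containing lines falls outside at least one segment)

Parametrize and solve: t = 1/28, s = 19/14. At least one of these is outside [0, 1], so the segments do not intersect.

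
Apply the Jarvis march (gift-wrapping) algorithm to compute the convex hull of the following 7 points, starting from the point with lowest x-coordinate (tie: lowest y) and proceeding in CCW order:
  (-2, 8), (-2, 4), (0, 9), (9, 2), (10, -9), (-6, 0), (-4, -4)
Hull (CCW) = [(-6, 0), (-4, -4), (10, -9), (9, 2), (0, 9), (-2, 8)]

Jarvis march: at each step, from the current hull vertex p, select the next vertex q as the point such that every other point lies strictly to the left of (or on) the directed line p → q. (Equivalently: for every other point r, the cross product (q − p) × (r − p) ≥ 0.)
Starting point (lowest x, tie lowest y): (-6, 0). Wrap until returning to start. Resulting hull: (-6, 0), (-4, -4), (10, -9), (9, 2), (0, 9), (-2, 8).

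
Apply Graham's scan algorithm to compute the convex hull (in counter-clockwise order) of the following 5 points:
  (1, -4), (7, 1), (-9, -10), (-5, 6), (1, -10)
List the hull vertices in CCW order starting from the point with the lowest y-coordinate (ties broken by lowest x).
Hull (CCW) = [(-9, -10), (1, -10), (7, 1), (-5, 6)]

Graham scan procedure:
  1. Find the pivot p₀ = point with lowest y (tie → lowest x): (-9, -10).
  2. Sort the remaining points by polar angle around p₀.
  3. Walk through sorted points, maintaining a stack; pop the top while the last three entries make a non-left turn (cross product ≤ 0).
  4. Final stack is the convex hull in CCW order: (-9, -10), (1, -10), (7, 1), (-5, 6).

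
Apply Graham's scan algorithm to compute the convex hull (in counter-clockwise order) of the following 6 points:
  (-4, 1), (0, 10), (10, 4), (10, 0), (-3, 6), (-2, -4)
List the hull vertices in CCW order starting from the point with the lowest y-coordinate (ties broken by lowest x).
Hull (CCW) = [(-2, -4), (10, 0), (10, 4), (0, 10), (-3, 6), (-4, 1)]

Graham scan procedure:
  1. Find the pivot p₀ = point with lowest y (tie → lowest x): (-2, -4).
  2. Sort the remaining points by polar angle around p₀.
  3. Walk through sorted points, maintaining a stack; pop the top while the last three entries make a non-left turn (cross product ≤ 0).
  4. Final stack is the convex hull in CCW order: (-2, -4), (10, 0), (10, 4), (0, 10), (-3, 6), (-4, 1).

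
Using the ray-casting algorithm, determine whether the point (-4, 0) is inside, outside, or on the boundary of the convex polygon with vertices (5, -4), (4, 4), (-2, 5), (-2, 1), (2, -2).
The point (-4, 0) lies strictly outside the polygon

Cast a horizontal ray to the right from the query point and count how many polygon edges it crosses (each edge strictly once or zero times, handled with the usual half-open convention). 
Parity of crossings → even ⇒ outside.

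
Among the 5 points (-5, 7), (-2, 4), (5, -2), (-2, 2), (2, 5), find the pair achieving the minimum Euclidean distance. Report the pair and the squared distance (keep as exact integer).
Pair = ((-2, 4), (-2, 2)); squared distance = 4

Compute all C(5, 2) = 10 pairwise squared distances (x_i − x_j)² + (y_i − y_j)². The minimum is 4, attained by the pair ((-2, 4), (-2, 2)).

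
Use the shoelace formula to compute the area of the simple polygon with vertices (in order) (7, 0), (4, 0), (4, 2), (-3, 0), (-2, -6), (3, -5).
Area = 95/2

Shoelace formula: Area = (1/2) |Σ_i (x_i · y_{i+1} − x_{i+1} · y_i)| (indices mod n). Compute each cross term:
  (7)(0) − (4)(0) = 0
  (4)(2) − (4)(0) = 8
  (4)(0) − (-3)(2) = 6
  (-3)(-6) − (-2)(0) = 18
  (-2)(-5) − (3)(-6) = 28
  (3)(0) − (7)(-5) = 35
Sum = 95, so (signed) Area = 95/2 = 95/2, |Area| = 95/2.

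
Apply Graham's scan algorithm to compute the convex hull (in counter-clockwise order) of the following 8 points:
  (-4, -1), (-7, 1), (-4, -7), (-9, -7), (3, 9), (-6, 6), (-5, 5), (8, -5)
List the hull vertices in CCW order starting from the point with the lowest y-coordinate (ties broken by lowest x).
Hull (CCW) = [(-9, -7), (-4, -7), (8, -5), (3, 9), (-6, 6)]

Graham scan procedure:
  1. Find the pivot p₀ = point with lowest y (tie → lowest x): (-9, -7).
  2. Sort the remaining points by polar angle around p₀.
  3. Walk through sorted points, maintaining a stack; pop the top while the last three entries make a non-left turn (cross product ≤ 0).
  4. Final stack is the convex hull in CCW order: (-9, -7), (-4, -7), (8, -5), (3, 9), (-6, 6).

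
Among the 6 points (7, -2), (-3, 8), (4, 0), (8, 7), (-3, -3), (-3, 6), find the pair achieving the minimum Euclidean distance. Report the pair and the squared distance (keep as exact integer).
Pair = ((-3, 8), (-3, 6)); squared distance = 4

Compute all C(6, 2) = 15 pairwise squared distances (x_i − x_j)² + (y_i − y_j)². The minimum is 4, attained by the pair ((-3, 8), (-3, 6)).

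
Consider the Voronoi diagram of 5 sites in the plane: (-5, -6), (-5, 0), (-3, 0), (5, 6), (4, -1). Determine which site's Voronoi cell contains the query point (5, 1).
Nearest site = (4, -1)

The Voronoi cell of site s contains exactly those query points closer to s than to any other site. Compute squared distances from q = (5, 1) to each site:
  (4 − 5)² + (-1 − 1)² = 5
  (5 − 5)² + (6 − 1)² = 25
  (-3 − 5)² + (0 − 1)² = 65
  (-5 − 5)² + (0 − 1)² = 101
  (-5 − 5)² + (-6 − 1)² = 149
Minimum is attained by (4, -1), so q lies in its Voronoi cell.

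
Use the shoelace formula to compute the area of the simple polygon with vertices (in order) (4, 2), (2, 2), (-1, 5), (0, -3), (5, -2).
Area = 26

Shoelace formula: Area = (1/2) |Σ_i (x_i · y_{i+1} − x_{i+1} · y_i)| (indices mod n). Compute each cross term:
  (4)(2) − (2)(2) = 4
  (2)(5) − (-1)(2) = 12
  (-1)(-3) − (0)(5) = 3
  (0)(-2) − (5)(-3) = 15
  (5)(2) − (4)(-2) = 18
Sum = 52, so (signed) Area = 52/2 = 26, |Area| = 26.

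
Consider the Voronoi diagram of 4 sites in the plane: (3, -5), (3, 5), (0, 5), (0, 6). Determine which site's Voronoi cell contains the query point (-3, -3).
Nearest site = (3, -5)

The Voronoi cell of site s contains exactly those query points closer to s than to any other site. Compute squared distances from q = (-3, -3) to each site:
  (3 − -3)² + (-5 − -3)² = 40
  (0 − -3)² + (5 − -3)² = 73
  (0 − -3)² + (6 − -3)² = 90
  (3 − -3)² + (5 − -3)² = 100
Minimum is attained by (3, -5), so q lies in its Voronoi cell.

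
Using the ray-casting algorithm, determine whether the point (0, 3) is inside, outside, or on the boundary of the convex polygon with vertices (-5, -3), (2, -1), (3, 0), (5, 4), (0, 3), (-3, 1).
The point (0, 3) lies on the polygon boundary

Boundary check: the query satisfies the collinearity and bounding-box conditions for some polygon edge, so it lies exactly on the boundary.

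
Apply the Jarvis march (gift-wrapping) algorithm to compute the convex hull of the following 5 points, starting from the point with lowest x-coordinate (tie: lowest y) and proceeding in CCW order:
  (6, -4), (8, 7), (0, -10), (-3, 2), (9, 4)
Hull (CCW) = [(-3, 2), (0, -10), (6, -4), (9, 4), (8, 7)]

Jarvis march: at each step, from the current hull vertex p, select the next vertex q as the point such that every other point lies strictly to the left of (or on) the directed line p → q. (Equivalently: for every other point r, the cross product (q − p) × (r − p) ≥ 0.)
Starting point (lowest x, tie lowest y): (-3, 2). Wrap until returning to start. Resulting hull: (-3, 2), (0, -10), (6, -4), (9, 4), (8, 7).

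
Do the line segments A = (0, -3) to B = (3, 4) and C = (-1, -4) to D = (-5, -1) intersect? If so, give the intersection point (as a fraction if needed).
No (intersection of containing lines falls outside at least one segment)

Parametrize and solve: t = -7/37, s = -4/37. At least one of these is outside [0, 1], so the segments do not intersect.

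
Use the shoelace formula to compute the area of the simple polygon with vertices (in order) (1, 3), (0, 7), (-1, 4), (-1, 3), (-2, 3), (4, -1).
Area = 21/2

Shoelace formula: Area = (1/2) |Σ_i (x_i · y_{i+1} − x_{i+1} · y_i)| (indices mod n). Compute each cross term:
  (1)(7) − (0)(3) = 7
  (0)(4) − (-1)(7) = 7
  (-1)(3) − (-1)(4) = 1
  (-1)(3) − (-2)(3) = 3
  (-2)(-1) − (4)(3) = -10
  (4)(3) − (1)(-1) = 13
Sum = 21, so (signed) Area = 21/2 = 21/2, |Area| = 21/2.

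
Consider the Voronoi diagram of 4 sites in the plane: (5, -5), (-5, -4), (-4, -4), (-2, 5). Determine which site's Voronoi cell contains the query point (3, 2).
Nearest site = (-2, 5)

The Voronoi cell of site s contains exactly those query points closer to s than to any other site. Compute squared distances from q = (3, 2) to each site:
  (-2 − 3)² + (5 − 2)² = 34
  (5 − 3)² + (-5 − 2)² = 53
  (-4 − 3)² + (-4 − 2)² = 85
  (-5 − 3)² + (-4 − 2)² = 100
Minimum is attained by (-2, 5), so q lies in its Voronoi cell.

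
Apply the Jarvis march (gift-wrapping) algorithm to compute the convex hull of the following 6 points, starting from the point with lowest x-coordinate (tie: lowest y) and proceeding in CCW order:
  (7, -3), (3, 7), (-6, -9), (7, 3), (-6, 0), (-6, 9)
Hull (CCW) = [(-6, -9), (7, -3), (7, 3), (3, 7), (-6, 9)]

Jarvis march: at each step, from the current hull vertex p, select the next vertex q as the point such that every other point lies strictly to the left of (or on) the directed line p → q. (Equivalently: for every other point r, the cross product (q − p) × (r − p) ≥ 0.)
Starting point (lowest x, tie lowest y): (-6, -9). Wrap until returning to start. Resulting hull: (-6, -9), (7, -3), (7, 3), (3, 7), (-6, 9).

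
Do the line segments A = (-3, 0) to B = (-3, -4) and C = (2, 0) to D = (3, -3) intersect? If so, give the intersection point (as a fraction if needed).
No (intersection of containing lines falls outside at least one segment)

Parametrize and solve: t = -15/4, s = -5. At least one of these is outside [0, 1], so the segments do not intersect.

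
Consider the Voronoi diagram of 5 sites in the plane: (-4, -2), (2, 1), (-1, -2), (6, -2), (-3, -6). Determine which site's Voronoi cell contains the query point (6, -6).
Nearest site = (6, -2)

The Voronoi cell of site s contains exactly those query points closer to s than to any other site. Compute squared distances from q = (6, -6) to each site:
  (6 − 6)² + (-2 − -6)² = 16
  (-1 − 6)² + (-2 − -6)² = 65
  (2 − 6)² + (1 − -6)² = 65
  (-3 − 6)² + (-6 − -6)² = 81
  (-4 − 6)² + (-2 − -6)² = 116
Minimum is attained by (6, -2), so q lies in its Voronoi cell.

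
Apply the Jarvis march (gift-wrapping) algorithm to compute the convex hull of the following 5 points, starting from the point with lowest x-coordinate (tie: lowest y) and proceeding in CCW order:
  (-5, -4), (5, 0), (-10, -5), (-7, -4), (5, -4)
Hull (CCW) = [(-10, -5), (5, -4), (5, 0)]

Jarvis march: at each step, from the current hull vertex p, select the next vertex q as the point such that every other point lies strictly to the left of (or on) the directed line p → q. (Equivalently: for every other point r, the cross product (q − p) × (r − p) ≥ 0.)
Starting point (lowest x, tie lowest y): (-10, -5). Wrap until returning to start. Resulting hull: (-10, -5), (5, -4), (5, 0).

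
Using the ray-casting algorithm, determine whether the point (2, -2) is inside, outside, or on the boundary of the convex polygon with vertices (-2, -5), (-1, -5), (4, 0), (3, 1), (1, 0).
The point (2, -2) lies on the polygon boundary

Boundary check: the query satisfies the collinearity and bounding-box conditions for some polygon edge, so it lies exactly on the boundary.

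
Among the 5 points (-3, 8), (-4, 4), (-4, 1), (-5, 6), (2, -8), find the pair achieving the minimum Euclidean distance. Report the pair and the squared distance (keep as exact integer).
Pair = ((-4, 4), (-5, 6)); squared distance = 5

Compute all C(5, 2) = 10 pairwise squared distances (x_i − x_j)² + (y_i − y_j)². The minimum is 5, attained by the pair ((-4, 4), (-5, 6)).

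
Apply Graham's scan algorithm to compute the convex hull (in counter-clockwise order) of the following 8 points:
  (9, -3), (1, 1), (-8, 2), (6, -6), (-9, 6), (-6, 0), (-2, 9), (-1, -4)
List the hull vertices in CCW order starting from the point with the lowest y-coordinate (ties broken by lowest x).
Hull (CCW) = [(6, -6), (9, -3), (-2, 9), (-9, 6), (-8, 2), (-6, 0), (-1, -4)]

Graham scan procedure:
  1. Find the pivot p₀ = point with lowest y (tie → lowest x): (6, -6).
  2. Sort the remaining points by polar angle around p₀.
  3. Walk through sorted points, maintaining a stack; pop the top while the last three entries make a non-left turn (cross product ≤ 0).
  4. Final stack is the convex hull in CCW order: (6, -6), (9, -3), (-2, 9), (-9, 6), (-8, 2), (-6, 0), (-1, -4).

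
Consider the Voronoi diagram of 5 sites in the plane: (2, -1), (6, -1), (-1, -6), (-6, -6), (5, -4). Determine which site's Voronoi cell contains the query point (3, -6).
Nearest site = (5, -4)

The Voronoi cell of site s contains exactly those query points closer to s than to any other site. Compute squared distances from q = (3, -6) to each site:
  (5 − 3)² + (-4 − -6)² = 8
  (-1 − 3)² + (-6 − -6)² = 16
  (2 − 3)² + (-1 − -6)² = 26
  (6 − 3)² + (-1 − -6)² = 34
  (-6 − 3)² + (-6 − -6)² = 81
Minimum is attained by (5, -4), so q lies in its Voronoi cell.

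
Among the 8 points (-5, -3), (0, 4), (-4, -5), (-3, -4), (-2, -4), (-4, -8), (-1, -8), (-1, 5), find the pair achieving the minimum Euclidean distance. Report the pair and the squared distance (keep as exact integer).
Pair = ((-3, -4), (-2, -4)); squared distance = 1

Compute all C(8, 2) = 28 pairwise squared distances (x_i − x_j)² + (y_i − y_j)². The minimum is 1, attained by the pair ((-3, -4), (-2, -4)).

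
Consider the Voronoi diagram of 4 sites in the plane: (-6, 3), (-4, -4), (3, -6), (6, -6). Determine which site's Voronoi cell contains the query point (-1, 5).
Nearest site = (-6, 3)

The Voronoi cell of site s contains exactly those query points closer to s than to any other site. Compute squared distances from q = (-1, 5) to each site:
  (-6 − -1)² + (3 − 5)² = 29
  (-4 − -1)² + (-4 − 5)² = 90
  (3 − -1)² + (-6 − 5)² = 137
  (6 − -1)² + (-6 − 5)² = 170
Minimum is attained by (-6, 3), so q lies in its Voronoi cell.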